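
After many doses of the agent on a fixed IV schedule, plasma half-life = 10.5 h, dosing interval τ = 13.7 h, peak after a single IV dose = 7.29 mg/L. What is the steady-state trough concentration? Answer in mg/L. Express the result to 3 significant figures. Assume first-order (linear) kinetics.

4.96 mg/L

k = ln2 / t½ = 0.693147 / 10.5 = 0.06601 h⁻¹
e^(−kτ) = e^(−0.06601 × 13.7) = 0.4048
Accumulation ratio R = 1 / (1 − e^(−kτ)) = 1 / (1 − 0.4048) = 1.680
Steady-state trough = C₀ × R × e^(−kτ) = 7.29 × 1.680 × 0.4048 = 4.958 mg/L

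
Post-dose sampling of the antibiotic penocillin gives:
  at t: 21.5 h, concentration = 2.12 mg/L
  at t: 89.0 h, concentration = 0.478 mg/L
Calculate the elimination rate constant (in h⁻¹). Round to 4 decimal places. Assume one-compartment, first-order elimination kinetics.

k = ln(C₁/C₂) / (t₂ − t₁) = ln(2.12/0.478) / (89.0 − 21.5)
  = 1.490 / 67.50 = 0.02207 h⁻¹

0.0221 h⁻¹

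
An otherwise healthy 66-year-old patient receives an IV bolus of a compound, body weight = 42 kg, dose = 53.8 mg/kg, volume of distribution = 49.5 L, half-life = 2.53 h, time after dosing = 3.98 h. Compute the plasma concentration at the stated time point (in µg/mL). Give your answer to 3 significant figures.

Total dose = 53.8 × 42 = 2260 mg
C₀ = Dose / Vd = 2260 / 49.5 = 45.66 mg/L
k = ln2 / t½ = 0.693147 / 2.53 = 0.2740 h⁻¹
C = C₀ · e^(−k·t) = 45.66 × e^(−0.2740 × 3.98)
  = 45.66 × 0.3360 = 15.34 mg/L
(15.34 mg/L = 15.34 µg/mL)

15.3 µg/mL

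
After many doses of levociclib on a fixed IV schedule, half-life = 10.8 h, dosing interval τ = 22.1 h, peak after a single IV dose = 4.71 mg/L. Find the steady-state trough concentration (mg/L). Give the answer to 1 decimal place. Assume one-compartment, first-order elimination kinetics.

1.5 mg/L

k = ln2 / t½ = 0.693147 / 10.8 = 0.06418 h⁻¹
e^(−kτ) = e^(−0.06418 × 22.1) = 0.2421
Accumulation ratio R = 1 / (1 − e^(−kτ)) = 1 / (1 − 0.2421) = 1.319
Steady-state trough = C₀ × R × e^(−kτ) = 4.71 × 1.319 × 0.2421 = 1.504 mg/L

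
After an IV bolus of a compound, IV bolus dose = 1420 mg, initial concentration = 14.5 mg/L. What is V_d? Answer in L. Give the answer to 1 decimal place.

97.9 L

Vd = Dose / C₀ = 1420 / 14.5 = 97.93 L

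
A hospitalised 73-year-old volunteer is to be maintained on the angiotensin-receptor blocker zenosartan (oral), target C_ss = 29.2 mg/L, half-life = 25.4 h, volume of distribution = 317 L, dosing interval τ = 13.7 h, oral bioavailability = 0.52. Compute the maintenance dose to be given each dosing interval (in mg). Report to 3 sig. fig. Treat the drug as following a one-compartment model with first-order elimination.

6660 mg

k = ln2 / t½ = 0.693147 / 25.4 = 0.02729 h⁻¹
CL = k × Vd = 0.02729 × 317 = 8.651 L/h
At steady state, F × (Dose/τ) = Css × CL.
Dose = Css × CL × τ / F = 29.2 × 8.651 × 13.7 / 0.52 = 6655 mg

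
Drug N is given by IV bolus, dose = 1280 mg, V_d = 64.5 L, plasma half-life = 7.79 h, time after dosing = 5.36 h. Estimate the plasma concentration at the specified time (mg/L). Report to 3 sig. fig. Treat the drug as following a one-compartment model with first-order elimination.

12.3 mg/L

C₀ = Dose / Vd = 1280 / 64.5 = 19.84 mg/L
k = ln2 / t½ = 0.693147 / 7.79 = 0.08898 h⁻¹
C = C₀ · e^(−k·t) = 19.84 × e^(−0.08898 × 5.36)
  = 19.84 × 0.6207 = 12.31 mg/L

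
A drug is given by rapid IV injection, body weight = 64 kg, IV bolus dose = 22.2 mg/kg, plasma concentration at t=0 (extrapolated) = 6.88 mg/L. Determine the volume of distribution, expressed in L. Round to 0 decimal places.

Dose = 22.2 × 64 = 1421 mg
Vd = Dose / C₀ = 1421 / 6.88 = 206.5 L

207 L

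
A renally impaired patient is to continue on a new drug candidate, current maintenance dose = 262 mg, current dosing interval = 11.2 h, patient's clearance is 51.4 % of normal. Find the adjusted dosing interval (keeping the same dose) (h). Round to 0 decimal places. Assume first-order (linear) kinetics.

22 h

To keep the same average steady-state level, dosing rate must scale with clearance.
CL ratio = 51.4 / 100 = 0.5140
New interval (same dose) = 11.2 / 0.5140 = 21.79 h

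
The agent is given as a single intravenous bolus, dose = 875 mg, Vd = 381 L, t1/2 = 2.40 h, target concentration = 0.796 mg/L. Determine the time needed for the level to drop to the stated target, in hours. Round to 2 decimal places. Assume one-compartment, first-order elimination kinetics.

C₀ = Dose / Vd = 875.0 / 381 = 2.297 mg/L
k = ln2 / t½ = 0.693147 / 2.40 = 0.2888 h⁻¹
t = ln(C₀ / C) / k = ln(2.297 / 0.796) / 0.2888
  = ln(2.886) / 0.2888 = 1.060 / 0.2888 = 3.670 h

3.67 h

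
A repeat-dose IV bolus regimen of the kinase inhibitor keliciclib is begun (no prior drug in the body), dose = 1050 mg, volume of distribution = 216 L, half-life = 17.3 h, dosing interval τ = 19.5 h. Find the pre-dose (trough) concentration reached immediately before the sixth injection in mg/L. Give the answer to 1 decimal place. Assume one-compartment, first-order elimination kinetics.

C₀ per dose = Dose / Vd = 1050 / 216 = 4.861 mg/L
k = ln2 / t½ = 0.693147 / 17.3 = 0.04007 h⁻¹
Fraction remaining after one interval: r = e^(−kτ) = e^(−0.04007 × 19.5) = 0.4578
Before dose 6, 5 doses have been given (aged 1τ, 2τ, 3τ, 4τ, 5τ).
C_trough = C₀ × (r + r² + … + r^5) = C₀ × r(1−r^5)/(1−r)
        = 4.861 × 0.4578 × (1 − 0.02011) / (1 − 0.4578) = 4.022 mg/L

4.0 mg/L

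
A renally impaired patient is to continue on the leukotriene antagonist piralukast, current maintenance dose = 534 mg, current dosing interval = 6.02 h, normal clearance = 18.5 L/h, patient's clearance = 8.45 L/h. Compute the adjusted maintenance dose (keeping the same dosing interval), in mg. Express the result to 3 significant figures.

To keep the same average steady-state level, dosing rate must scale with clearance.
CL ratio = 8.45 / 18.5 = 0.4568
New dose (same interval) = 534 × 0.4568 = 243.9 mg

244 mg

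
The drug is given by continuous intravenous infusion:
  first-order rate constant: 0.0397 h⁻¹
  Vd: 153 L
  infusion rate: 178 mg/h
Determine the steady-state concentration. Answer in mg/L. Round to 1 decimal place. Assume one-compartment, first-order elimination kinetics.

29.3 mg/L

CL = k × Vd = 0.03970 × 153 = 6.074 L/h
At steady state Css = R₀ / CL = 178 / 6.074 = 29.31 mg/L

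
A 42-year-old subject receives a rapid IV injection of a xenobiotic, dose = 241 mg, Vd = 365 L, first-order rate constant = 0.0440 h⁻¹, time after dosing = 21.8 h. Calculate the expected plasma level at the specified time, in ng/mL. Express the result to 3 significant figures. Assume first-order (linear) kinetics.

253 ng/mL

C₀ = Dose / Vd = 241.0 / 365 = 0.6603 mg/L
C = C₀ · e^(−k·t) = 0.6603 × e^(−0.04400 × 21.8)
  = 0.6603 × 0.3832 = 0.2530 mg/L
Convert: 0.2530 mg/L × 1000 = 253.0 ng/mL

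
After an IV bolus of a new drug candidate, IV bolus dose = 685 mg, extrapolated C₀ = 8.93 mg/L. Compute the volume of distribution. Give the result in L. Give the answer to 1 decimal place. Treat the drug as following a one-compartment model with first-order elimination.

Vd = Dose / C₀ = 685.0 / 8.93 = 76.71 L

76.7 L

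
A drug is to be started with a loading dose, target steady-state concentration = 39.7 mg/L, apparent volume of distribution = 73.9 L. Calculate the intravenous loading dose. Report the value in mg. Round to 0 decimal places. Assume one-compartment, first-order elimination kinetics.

LD = Css × Vd = 39.7 × 73.9 = 2934 mg

2934 mg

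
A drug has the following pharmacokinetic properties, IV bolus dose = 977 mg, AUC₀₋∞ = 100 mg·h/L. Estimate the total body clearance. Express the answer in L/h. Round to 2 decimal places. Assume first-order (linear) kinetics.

9.77 L/h

CL = Dose / AUC = 977 / 100 = 9.770 L/h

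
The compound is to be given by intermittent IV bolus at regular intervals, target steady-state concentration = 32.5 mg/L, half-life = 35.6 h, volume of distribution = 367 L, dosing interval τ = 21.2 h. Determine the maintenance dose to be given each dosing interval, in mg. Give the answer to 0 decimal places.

4923 mg

k = ln2 / t½ = 0.693147 / 35.6 = 0.01947 h⁻¹
CL = k × Vd = 0.01947 × 367 = 7.145 L/h
At steady state, Dose/τ = Css × CL.
Dose = Css × CL × τ = 32.5 × 7.145 × 21.2 = 4923 mg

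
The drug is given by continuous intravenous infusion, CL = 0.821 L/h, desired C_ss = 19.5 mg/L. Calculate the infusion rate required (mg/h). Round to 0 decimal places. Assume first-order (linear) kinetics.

At steady state, infusion rate R₀ = Css × CL = 19.5 × 0.8210 = 16.01 mg/h

16 mg/h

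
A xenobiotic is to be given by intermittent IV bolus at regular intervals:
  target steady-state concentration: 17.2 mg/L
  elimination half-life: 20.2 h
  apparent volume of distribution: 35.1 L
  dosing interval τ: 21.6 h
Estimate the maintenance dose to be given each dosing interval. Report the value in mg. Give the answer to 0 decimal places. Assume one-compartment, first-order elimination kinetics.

k = ln2 / t½ = 0.693147 / 20.2 = 0.03431 h⁻¹
CL = k × Vd = 0.03431 × 35.1 = 1.204 L/h
At steady state, Dose/τ = Css × CL.
Dose = Css × CL × τ = 17.2 × 1.204 × 21.6 = 447.3 mg

447 mg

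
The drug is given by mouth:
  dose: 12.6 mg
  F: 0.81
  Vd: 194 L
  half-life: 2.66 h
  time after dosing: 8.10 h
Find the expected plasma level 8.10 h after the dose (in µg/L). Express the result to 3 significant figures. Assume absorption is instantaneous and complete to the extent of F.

Amount reaching circulation = F × Dose = 0.81 × 12.60 = 10.21 mg
C₀ = F·Dose / Vd = 10.21 / 194 = 0.05263 mg/L
k = ln2 / t½ = 0.693147 / 2.66 = 0.2606 h⁻¹
C = C₀ · e^(−k·t) = 0.05263 × e^(−0.2606 × 8.10)
  = 0.05263 × 0.1211 = 0.006373 mg/L
Convert: 0.006373 mg/L × 1000 = 6.373 µg/L

6.37 µg/L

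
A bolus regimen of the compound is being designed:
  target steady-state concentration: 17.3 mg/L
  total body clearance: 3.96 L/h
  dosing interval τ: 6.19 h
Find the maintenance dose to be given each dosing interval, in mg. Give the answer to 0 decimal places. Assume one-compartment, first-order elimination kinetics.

424 mg

At steady state, Dose/τ = Css × CL.
Dose = Css × CL × τ = 17.3 × 3.960 × 6.19 = 424.1 mg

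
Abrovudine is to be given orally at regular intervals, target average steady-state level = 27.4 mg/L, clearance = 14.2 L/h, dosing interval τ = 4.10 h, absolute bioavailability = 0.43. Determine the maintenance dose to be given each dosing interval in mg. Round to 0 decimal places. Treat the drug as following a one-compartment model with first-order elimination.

At steady state, F × (Dose/τ) = Css × CL.
Dose = Css × CL × τ / F = 27.4 × 14.20 × 4.10 / 0.43 = 3710 mg

3710 mg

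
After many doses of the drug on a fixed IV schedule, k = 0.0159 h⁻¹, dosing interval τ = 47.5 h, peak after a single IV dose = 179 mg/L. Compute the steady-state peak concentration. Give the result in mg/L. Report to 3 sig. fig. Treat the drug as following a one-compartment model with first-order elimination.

338 mg/L

e^(−kτ) = e^(−0.01590 × 47.5) = 0.4699
Accumulation ratio R = 1 / (1 − e^(−kτ)) = 1 / (1 − 0.4699) = 1.886
Steady-state peak = C₀ × R = 179 × 1.886 = 337.6 mg/L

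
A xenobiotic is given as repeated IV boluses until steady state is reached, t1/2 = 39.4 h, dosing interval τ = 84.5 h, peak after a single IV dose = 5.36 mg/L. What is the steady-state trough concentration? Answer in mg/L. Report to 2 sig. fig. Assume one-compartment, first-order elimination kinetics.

k = ln2 / t½ = 0.693147 / 39.4 = 0.01759 h⁻¹
e^(−kτ) = e^(−0.01759 × 84.5) = 0.2262
Accumulation ratio R = 1 / (1 − e^(−kτ)) = 1 / (1 − 0.2262) = 1.292
Steady-state trough = C₀ × R × e^(−kτ) = 5.36 × 1.292 × 0.2262 = 1.566 mg/L

1.6 mg/L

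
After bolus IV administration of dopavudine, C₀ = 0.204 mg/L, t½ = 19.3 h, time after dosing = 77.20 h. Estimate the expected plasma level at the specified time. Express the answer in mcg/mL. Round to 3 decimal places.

0.013 mcg/mL

k = ln2 / t½ = 0.693147 / 19.3 = 0.03591 h⁻¹
t / t½ = 77.20 / 19.3 = 4 half-lives
C = C₀ × (1/2)^4 = 0.2040 × 0.06250 = 0.01275 mg/L
(0.01275 mg/L = 0.01275 mcg/mL)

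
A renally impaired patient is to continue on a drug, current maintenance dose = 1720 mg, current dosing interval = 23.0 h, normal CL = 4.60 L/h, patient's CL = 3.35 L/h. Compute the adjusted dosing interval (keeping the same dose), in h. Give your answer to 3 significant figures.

To keep the same average steady-state level, dosing rate must scale with clearance.
CL ratio = 3.35 / 4.60 = 0.7283
New interval (same dose) = 23.0 / 0.7283 = 31.58 h

31.6 h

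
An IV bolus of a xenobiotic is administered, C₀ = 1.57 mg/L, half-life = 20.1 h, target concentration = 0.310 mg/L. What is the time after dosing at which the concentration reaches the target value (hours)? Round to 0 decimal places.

47 h

k = ln2 / t½ = 0.693147 / 20.1 = 0.03448 h⁻¹
t = ln(C₀ / C) / k = ln(1.570 / 0.310) / 0.03448
  = ln(5.065) / 0.03448 = 1.622 / 0.03448 = 47.04 h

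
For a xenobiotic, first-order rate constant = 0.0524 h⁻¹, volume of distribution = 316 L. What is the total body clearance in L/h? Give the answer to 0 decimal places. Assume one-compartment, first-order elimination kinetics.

17 L/h

CL = k × Vd = 0.0524 × 316 = 16.56 L/h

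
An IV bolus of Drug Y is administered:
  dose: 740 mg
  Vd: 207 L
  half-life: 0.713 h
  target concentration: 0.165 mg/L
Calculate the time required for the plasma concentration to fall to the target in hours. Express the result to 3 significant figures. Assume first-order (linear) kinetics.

C₀ = Dose / Vd = 740.0 / 207 = 3.575 mg/L
k = ln2 / t½ = 0.693147 / 0.713 = 0.9722 h⁻¹
t = ln(C₀ / C) / k = ln(3.575 / 0.165) / 0.9722
  = ln(21.67) / 0.9722 = 3.076 / 0.9722 = 3.164 h

3.16 h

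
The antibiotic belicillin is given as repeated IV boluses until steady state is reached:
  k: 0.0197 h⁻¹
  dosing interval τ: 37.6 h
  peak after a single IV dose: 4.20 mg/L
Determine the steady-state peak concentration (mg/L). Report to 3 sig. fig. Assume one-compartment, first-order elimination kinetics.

8.03 mg/L

e^(−kτ) = e^(−0.01970 × 37.6) = 0.4768
Accumulation ratio R = 1 / (1 − e^(−kτ)) = 1 / (1 − 0.4768) = 1.911
Steady-state peak = C₀ × R = 4.20 × 1.911 = 8.026 mg/L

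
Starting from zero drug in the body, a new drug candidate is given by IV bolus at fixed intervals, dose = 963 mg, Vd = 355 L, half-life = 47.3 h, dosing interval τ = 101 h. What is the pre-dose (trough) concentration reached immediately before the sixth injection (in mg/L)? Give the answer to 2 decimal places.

C₀ per dose = Dose / Vd = 963 / 355 = 2.713 mg/L
k = ln2 / t½ = 0.693147 / 47.3 = 0.01465 h⁻¹
Fraction remaining after one interval: r = e^(−kτ) = e^(−0.01465 × 101) = 0.2277
Before dose 6, 5 doses have been given (aged 1τ, 2τ, 3τ, 4τ, 5τ).
C_trough = C₀ × (r + r² + … + r^5) = C₀ × r(1−r^5)/(1−r)
        = 2.713 × 0.2277 × (1 − 0.0006121) / (1 − 0.2277) = 0.7994 mg/L

0.80 mg/L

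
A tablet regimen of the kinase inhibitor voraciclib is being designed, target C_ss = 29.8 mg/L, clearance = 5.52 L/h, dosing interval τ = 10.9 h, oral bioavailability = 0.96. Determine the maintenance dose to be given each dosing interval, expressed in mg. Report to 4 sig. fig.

At steady state, F × (Dose/τ) = Css × CL.
Dose = Css × CL × τ / F = 29.8 × 5.520 × 10.9 / 0.96 = 1868 mg

1868 mg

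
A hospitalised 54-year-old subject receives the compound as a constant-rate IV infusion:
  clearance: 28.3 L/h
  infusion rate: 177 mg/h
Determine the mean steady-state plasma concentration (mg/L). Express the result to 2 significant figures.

At steady state Css = R₀ / CL = 177 / 28.30 = 6.254 mg/L

6.3 mg/L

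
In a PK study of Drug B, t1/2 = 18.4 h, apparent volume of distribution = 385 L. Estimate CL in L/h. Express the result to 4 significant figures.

14.50 L/h

k = ln2 / t½ = 0.693147 / 18.4 = 0.03767 h⁻¹
CL = k × Vd = 0.03767 × 385 = 14.50 L/h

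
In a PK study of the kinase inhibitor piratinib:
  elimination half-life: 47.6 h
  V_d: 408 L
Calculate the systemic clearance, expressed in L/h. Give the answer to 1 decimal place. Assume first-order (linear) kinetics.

k = ln2 / t½ = 0.693147 / 47.6 = 0.01456 h⁻¹
CL = k × Vd = 0.01456 × 408 = 5.940 L/h

5.9 L/h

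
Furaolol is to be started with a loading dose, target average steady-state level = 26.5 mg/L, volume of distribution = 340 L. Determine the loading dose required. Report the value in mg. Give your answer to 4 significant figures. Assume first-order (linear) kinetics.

9010 mg

LD = Css × Vd = 26.5 × 340 = 9010 mg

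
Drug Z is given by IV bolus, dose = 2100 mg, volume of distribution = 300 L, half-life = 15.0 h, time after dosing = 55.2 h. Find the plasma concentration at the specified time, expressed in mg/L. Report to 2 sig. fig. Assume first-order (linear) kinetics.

0.55 mg/L

C₀ = Dose / Vd = 2100 / 300 = 7.000 mg/L
k = ln2 / t½ = 0.693147 / 15.0 = 0.04621 h⁻¹
C = C₀ · e^(−k·t) = 7.000 × e^(−0.04621 × 55.2)
  = 7.000 × 0.07802 = 0.5461 mg/L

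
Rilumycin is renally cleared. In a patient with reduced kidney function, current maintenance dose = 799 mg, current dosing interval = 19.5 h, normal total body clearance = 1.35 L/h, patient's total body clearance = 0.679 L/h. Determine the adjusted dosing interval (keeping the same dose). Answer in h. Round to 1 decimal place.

To keep the same average steady-state level, dosing rate must scale with clearance.
CL ratio = 0.679 / 1.35 = 0.5030
New interval (same dose) = 19.5 / 0.5030 = 38.77 h

38.8 h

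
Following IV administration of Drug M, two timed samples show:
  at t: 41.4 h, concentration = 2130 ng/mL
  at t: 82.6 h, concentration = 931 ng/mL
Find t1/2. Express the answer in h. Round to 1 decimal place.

34.5 h

k = ln(C₁/C₂) / (t₂ − t₁) = ln(2130/931) / (82.6 − 41.4)
  = 0.8276 / 41.20 = 0.02009 h⁻¹
t½ = ln2 / k = 0.693147 / 0.02009 = 34.50 h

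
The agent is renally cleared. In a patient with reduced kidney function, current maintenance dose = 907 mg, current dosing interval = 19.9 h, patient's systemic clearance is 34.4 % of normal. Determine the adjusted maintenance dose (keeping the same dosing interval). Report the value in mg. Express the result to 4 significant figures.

To keep the same average steady-state level, dosing rate must scale with clearance.
CL ratio = 34.4 / 100 = 0.3440
New dose (same interval) = 907 × 0.3440 = 312.0 mg

312.0 mg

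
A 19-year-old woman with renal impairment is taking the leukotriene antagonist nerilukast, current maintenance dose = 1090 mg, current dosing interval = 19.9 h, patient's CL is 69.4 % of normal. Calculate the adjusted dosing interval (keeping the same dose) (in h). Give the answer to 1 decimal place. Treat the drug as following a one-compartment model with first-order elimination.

28.7 h

To keep the same average steady-state level, dosing rate must scale with clearance.
CL ratio = 69.4 / 100 = 0.6940
New interval (same dose) = 19.9 / 0.6940 = 28.67 h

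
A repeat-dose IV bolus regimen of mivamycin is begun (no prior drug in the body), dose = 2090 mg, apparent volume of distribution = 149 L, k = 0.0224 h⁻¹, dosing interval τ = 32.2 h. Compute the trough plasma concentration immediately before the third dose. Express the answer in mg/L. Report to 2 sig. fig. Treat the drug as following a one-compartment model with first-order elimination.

10 mg/L

C₀ per dose = Dose / Vd = 2090 / 149 = 14.03 mg/L
Fraction remaining after one interval: r = e^(−kτ) = e^(−0.02240 × 32.2) = 0.4861
Before dose 3, 2 doses have been given (aged 1τ, 2τ).
C_trough = C₀ × (r + r²) = 14.03 × (0.4861 + 0.2363) = 10.14 mg/L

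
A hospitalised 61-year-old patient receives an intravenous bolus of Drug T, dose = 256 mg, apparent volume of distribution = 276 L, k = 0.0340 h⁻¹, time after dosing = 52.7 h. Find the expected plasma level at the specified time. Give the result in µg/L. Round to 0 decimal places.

155 µg/L

C₀ = Dose / Vd = 256.0 / 276 = 0.9275 mg/L
C = C₀ · e^(−k·t) = 0.9275 × e^(−0.03400 × 52.7)
  = 0.9275 × 0.1667 = 0.1546 mg/L
Convert: 0.1546 mg/L × 1000 = 154.6 µg/L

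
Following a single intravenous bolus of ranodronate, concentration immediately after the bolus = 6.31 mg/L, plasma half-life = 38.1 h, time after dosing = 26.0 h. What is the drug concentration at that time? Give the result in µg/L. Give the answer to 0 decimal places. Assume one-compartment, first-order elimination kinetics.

k = ln2 / t½ = 0.693147 / 38.1 = 0.01819 h⁻¹
C = C₀ · e^(−k·t) = 6.310 × e^(−0.01819 × 26.0)
  = 6.310 × 0.6232 = 3.932 mg/L
Convert: 3.932 mg/L × 1000 = 3932 µg/L

3932 µg/L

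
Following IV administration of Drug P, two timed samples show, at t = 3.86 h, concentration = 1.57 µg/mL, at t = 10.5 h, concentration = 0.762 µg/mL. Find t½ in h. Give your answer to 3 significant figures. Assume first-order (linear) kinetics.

k = ln(C₁/C₂) / (t₂ − t₁) = ln(1.57/0.762) / (10.5 − 3.86)
  = 0.7229 / 6.640 = 0.1089 h⁻¹
t½ = ln2 / k = 0.693147 / 0.1089 = 6.365 h

6.37 h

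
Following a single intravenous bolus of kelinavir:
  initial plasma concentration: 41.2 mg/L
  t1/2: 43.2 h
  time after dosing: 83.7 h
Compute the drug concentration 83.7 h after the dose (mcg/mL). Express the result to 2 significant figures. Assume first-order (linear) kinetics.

k = ln2 / t½ = 0.693147 / 43.2 = 0.01605 h⁻¹
C = C₀ · e^(−k·t) = 41.20 × e^(−0.01605 × 83.7)
  = 41.20 × 0.2610 = 10.75 mg/L
(10.75 mg/L = 10.75 mcg/mL)

11 mcg/mL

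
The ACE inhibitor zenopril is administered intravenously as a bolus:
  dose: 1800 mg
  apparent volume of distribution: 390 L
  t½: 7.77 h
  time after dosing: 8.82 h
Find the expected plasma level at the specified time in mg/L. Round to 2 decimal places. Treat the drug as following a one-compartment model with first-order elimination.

C₀ = Dose / Vd = 1800 / 390 = 4.615 mg/L
k = ln2 / t½ = 0.693147 / 7.77 = 0.08921 h⁻¹
C = C₀ · e^(−k·t) = 4.615 × e^(−0.08921 × 8.82)
  = 4.615 × 0.4553 = 2.101 mg/L

2.10 mg/L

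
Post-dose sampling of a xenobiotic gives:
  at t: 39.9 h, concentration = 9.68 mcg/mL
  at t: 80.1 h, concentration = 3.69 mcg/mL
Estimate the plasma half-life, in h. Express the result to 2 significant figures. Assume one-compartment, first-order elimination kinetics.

29 h

k = ln(C₁/C₂) / (t₂ − t₁) = ln(9.68/3.69) / (80.1 − 39.9)
  = 0.9644 / 40.20 = 0.02399 h⁻¹
t½ = ln2 / k = 0.693147 / 0.02399 = 28.89 h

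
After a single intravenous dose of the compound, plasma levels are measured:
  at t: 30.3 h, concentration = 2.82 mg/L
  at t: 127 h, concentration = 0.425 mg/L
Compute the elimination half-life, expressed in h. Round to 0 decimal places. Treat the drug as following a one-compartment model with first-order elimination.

k = ln(C₁/C₂) / (t₂ − t₁) = ln(2.82/0.425) / (127 − 30.3)
  = 1.892 / 96.70 = 0.01957 h⁻¹
t½ = ln2 / k = 0.693147 / 0.01957 = 35.42 h

35 h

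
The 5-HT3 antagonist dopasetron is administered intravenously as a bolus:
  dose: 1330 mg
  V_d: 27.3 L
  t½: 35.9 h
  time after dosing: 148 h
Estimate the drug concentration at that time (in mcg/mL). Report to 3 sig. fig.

2.80 mcg/mL

C₀ = Dose / Vd = 1330 / 27.3 = 48.72 mg/L
k = ln2 / t½ = 0.693147 / 35.9 = 0.01931 h⁻¹
C = C₀ · e^(−k·t) = 48.72 × e^(−0.01931 × 148)
  = 48.72 × 0.05739 = 2.796 mg/L
(2.796 mg/L = 2.796 mcg/mL)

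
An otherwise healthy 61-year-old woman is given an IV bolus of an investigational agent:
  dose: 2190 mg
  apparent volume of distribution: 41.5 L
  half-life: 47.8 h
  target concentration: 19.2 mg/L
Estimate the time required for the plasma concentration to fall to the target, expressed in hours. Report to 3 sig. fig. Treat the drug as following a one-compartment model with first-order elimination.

69.7 h

C₀ = Dose / Vd = 2190 / 41.5 = 52.77 mg/L
k = ln2 / t½ = 0.693147 / 47.8 = 0.01450 h⁻¹
t = ln(C₀ / C) / k = ln(52.77 / 19.2) / 0.01450
  = ln(2.748) / 0.01450 = 1.011 / 0.01450 = 69.72 h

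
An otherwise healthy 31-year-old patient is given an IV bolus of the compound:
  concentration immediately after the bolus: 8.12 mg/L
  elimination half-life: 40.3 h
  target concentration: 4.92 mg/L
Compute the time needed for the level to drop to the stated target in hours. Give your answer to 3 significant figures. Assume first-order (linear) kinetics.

29.1 h

k = ln2 / t½ = 0.693147 / 40.3 = 0.01720 h⁻¹
t = ln(C₀ / C) / k = ln(8.120 / 4.92) / 0.01720
  = ln(1.650) / 0.01720 = 0.5008 / 0.01720 = 29.12 h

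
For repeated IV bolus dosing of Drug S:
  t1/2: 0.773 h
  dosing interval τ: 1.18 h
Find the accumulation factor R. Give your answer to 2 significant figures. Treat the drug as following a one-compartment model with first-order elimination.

1.5

k = ln2 / t½ = 0.693147 / 0.773 = 0.8967 h⁻¹
e^(−kτ) = e^(−0.8967 × 1.18) = 0.3471
Accumulation ratio R = 1 / (1 − e^(−kτ)) = 1 / (1 − 0.3471) = 1.532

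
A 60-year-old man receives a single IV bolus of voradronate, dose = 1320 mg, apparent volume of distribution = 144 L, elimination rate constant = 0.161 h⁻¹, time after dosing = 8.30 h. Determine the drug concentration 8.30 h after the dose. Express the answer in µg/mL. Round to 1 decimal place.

2.4 µg/mL

C₀ = Dose / Vd = 1320 / 144 = 9.167 mg/L
C = C₀ · e^(−k·t) = 9.167 × e^(−0.1610 × 8.30)
  = 9.167 × 0.2628 = 2.409 mg/L
(2.409 mg/L = 2.409 µg/mL)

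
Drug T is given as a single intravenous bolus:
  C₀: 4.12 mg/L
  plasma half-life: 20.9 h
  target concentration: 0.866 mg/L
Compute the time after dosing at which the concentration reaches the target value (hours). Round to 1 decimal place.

47.0 h

k = ln2 / t½ = 0.693147 / 20.9 = 0.03316 h⁻¹
t = ln(C₀ / C) / k = ln(4.120 / 0.866) / 0.03316
  = ln(4.758) / 0.03316 = 1.560 / 0.03316 = 47.04 h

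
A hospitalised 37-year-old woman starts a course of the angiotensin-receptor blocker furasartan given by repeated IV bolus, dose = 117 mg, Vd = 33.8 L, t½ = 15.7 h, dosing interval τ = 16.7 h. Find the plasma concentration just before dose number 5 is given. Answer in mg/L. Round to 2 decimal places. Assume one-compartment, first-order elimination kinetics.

3.01 mg/L

C₀ per dose = Dose / Vd = 117 / 33.8 = 3.462 mg/L
k = ln2 / t½ = 0.693147 / 15.7 = 0.04415 h⁻¹
Fraction remaining after one interval: r = e^(−kτ) = e^(−0.04415 × 16.7) = 0.4784
Before dose 5, 4 doses have been given (aged 1τ, 2τ, 3τ, 4τ).
C_trough = C₀ × (r + r² + … + r^4) = C₀ × r(1−r^4)/(1−r)
        = 3.462 × 0.4784 × (1 − 0.05238) / (1 − 0.4784) = 3.009 mg/L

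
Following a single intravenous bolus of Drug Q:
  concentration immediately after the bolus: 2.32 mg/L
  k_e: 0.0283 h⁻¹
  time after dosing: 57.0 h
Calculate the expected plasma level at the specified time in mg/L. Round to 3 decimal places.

0.462 mg/L

C = C₀ · e^(−k·t) = 2.320 × e^(−0.02830 × 57.0)
  = 2.320 × 0.1993 = 0.4624 mg/L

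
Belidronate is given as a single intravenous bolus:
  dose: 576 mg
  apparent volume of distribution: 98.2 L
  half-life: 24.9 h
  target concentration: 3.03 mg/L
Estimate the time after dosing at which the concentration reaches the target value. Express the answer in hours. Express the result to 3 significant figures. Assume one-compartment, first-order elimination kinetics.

23.7 h

C₀ = Dose / Vd = 576.0 / 98.2 = 5.866 mg/L
k = ln2 / t½ = 0.693147 / 24.9 = 0.02784 h⁻¹
t = ln(C₀ / C) / k = ln(5.866 / 3.03) / 0.02784
  = ln(1.936) / 0.02784 = 0.6606 / 0.02784 = 23.73 h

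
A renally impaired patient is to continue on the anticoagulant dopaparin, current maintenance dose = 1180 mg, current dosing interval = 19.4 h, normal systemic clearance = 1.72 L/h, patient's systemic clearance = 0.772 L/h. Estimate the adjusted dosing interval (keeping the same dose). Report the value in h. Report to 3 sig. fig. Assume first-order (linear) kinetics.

To keep the same average steady-state level, dosing rate must scale with clearance.
CL ratio = 0.772 / 1.72 = 0.4488
New interval (same dose) = 19.4 / 0.4488 = 43.23 h

43.2 h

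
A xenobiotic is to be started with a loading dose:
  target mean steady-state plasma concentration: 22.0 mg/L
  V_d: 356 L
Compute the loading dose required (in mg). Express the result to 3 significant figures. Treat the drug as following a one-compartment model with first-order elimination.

7830 mg

LD = Css × Vd = 22.0 × 356 = 7832 mg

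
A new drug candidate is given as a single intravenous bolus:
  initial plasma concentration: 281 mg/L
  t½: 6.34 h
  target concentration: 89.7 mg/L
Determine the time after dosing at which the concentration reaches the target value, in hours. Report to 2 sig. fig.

k = ln2 / t½ = 0.693147 / 6.34 = 0.1093 h⁻¹
t = ln(C₀ / C) / k = ln(281.0 / 89.7) / 0.1093
  = ln(3.133) / 0.1093 = 1.142 / 0.1093 = 10.45 h

10 h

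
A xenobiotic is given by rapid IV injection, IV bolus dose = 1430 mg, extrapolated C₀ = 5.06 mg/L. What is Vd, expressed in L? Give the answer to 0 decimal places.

283 L

Vd = Dose / C₀ = 1430 / 5.06 = 282.6 L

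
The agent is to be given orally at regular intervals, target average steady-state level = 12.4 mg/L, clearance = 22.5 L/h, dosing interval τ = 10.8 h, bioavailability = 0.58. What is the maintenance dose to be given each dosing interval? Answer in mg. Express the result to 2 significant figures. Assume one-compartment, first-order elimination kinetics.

5200 mg

At steady state, F × (Dose/τ) = Css × CL.
Dose = Css × CL × τ / F = 12.4 × 22.50 × 10.8 / 0.58 = 5195 mg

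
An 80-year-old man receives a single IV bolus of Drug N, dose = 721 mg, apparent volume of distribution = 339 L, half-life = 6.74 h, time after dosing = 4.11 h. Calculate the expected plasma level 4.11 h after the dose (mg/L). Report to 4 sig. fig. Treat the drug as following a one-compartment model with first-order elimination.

C₀ = Dose / Vd = 721.0 / 339 = 2.127 mg/L
k = ln2 / t½ = 0.693147 / 6.74 = 0.1028 h⁻¹
C = C₀ · e^(−k·t) = 2.127 × e^(−0.1028 × 4.11)
  = 2.127 × 0.6554 = 1.394 mg/L

1.394 mg/L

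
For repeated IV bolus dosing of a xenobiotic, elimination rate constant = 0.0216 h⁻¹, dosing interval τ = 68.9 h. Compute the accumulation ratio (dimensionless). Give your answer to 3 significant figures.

1.29

e^(−kτ) = e^(−0.02160 × 68.9) = 0.2258
Accumulation ratio R = 1 / (1 − e^(−kτ)) = 1 / (1 − 0.2258) = 1.292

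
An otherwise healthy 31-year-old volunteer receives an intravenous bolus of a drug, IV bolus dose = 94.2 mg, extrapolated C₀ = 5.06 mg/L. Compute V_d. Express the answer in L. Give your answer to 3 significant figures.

Vd = Dose / C₀ = 94.20 / 5.06 = 18.62 L

18.6 L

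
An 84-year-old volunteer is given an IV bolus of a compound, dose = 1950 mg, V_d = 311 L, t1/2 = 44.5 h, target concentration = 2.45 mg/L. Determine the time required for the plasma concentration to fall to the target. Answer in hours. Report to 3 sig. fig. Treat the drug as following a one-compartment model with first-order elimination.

C₀ = Dose / Vd = 1950 / 311 = 6.270 mg/L
k = ln2 / t½ = 0.693147 / 44.5 = 0.01558 h⁻¹
t = ln(C₀ / C) / k = ln(6.270 / 2.45) / 0.01558
  = ln(2.559) / 0.01558 = 0.9396 / 0.01558 = 60.31 h

60.3 h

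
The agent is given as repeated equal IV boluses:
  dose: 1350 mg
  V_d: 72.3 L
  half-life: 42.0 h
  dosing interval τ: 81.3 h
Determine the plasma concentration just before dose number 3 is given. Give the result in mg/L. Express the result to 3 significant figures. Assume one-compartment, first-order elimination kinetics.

C₀ per dose = Dose / Vd = 1350 / 72.3 = 18.67 mg/L
k = ln2 / t½ = 0.693147 / 42.0 = 0.01650 h⁻¹
Fraction remaining after one interval: r = e^(−kτ) = e^(−0.01650 × 81.3) = 0.2615
Before dose 3, 2 doses have been given (aged 1τ, 2τ).
C_trough = C₀ × (r + r²) = 18.67 × (0.2615 + 0.06838) = 6.159 mg/L

6.16 mg/L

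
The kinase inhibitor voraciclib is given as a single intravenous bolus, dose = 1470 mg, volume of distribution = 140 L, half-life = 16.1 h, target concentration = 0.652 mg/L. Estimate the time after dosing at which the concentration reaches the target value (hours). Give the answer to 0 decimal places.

C₀ = Dose / Vd = 1470 / 140 = 10.50 mg/L
k = ln2 / t½ = 0.693147 / 16.1 = 0.04305 h⁻¹
t = ln(C₀ / C) / k = ln(10.50 / 0.652) / 0.04305
  = ln(16.10) / 0.04305 = 2.779 / 0.04305 = 64.55 h

65 h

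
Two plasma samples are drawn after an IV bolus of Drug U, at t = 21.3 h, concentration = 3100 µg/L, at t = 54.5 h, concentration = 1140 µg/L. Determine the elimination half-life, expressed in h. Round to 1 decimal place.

k = ln(C₁/C₂) / (t₂ − t₁) = ln(3100/1140) / (54.5 − 21.3)
  = 1.000 / 33.20 = 0.03012 h⁻¹
t½ = ln2 / k = 0.693147 / 0.03012 = 23.01 h

23.0 h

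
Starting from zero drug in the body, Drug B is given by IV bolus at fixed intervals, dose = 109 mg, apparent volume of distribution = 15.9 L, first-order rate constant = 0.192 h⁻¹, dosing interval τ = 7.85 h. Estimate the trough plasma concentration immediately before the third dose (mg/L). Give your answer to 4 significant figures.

1.855 mg/L

C₀ per dose = Dose / Vd = 109 / 15.9 = 6.855 mg/L
Fraction remaining after one interval: r = e^(−kτ) = e^(−0.1920 × 7.85) = 0.2215
Before dose 3, 2 doses have been given (aged 1τ, 2τ).
C_trough = C₀ × (r + r²) = 6.855 × (0.2215 + 0.04906) = 1.855 mg/L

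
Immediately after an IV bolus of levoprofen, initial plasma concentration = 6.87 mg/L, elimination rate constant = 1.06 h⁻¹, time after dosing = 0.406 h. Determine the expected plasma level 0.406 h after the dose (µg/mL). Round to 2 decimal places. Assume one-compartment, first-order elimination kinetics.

4.47 µg/mL

C = C₀ · e^(−k·t) = 6.870 × e^(−1.060 × 0.406)
  = 6.870 × 0.6503 = 4.468 mg/L
(4.468 mg/L = 4.468 µg/mL)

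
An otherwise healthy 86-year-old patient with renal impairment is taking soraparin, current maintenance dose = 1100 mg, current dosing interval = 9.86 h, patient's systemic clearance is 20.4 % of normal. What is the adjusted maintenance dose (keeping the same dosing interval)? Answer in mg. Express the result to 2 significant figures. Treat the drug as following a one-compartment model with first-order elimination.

To keep the same average steady-state level, dosing rate must scale with clearance.
CL ratio = 20.4 / 100 = 0.2040
New dose (same interval) = 1100 × 0.2040 = 224.4 mg

220 mg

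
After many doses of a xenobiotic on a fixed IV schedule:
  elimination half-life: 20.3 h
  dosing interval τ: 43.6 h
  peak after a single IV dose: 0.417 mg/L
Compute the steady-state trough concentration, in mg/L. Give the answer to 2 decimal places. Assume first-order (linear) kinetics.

0.12 mg/L

k = ln2 / t½ = 0.693147 / 20.3 = 0.03415 h⁻¹
e^(−kτ) = e^(−0.03415 × 43.6) = 0.2256
Accumulation ratio R = 1 / (1 − e^(−kτ)) = 1 / (1 − 0.2256) = 1.291
Steady-state trough = C₀ × R × e^(−kτ) = 0.417 × 1.291 × 0.2256 = 0.1215 mg/L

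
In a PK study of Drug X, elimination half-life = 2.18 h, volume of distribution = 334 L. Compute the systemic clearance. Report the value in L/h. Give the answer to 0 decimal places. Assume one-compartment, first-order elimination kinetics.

106 L/h

k = ln2 / t½ = 0.693147 / 2.18 = 0.3180 h⁻¹
CL = k × Vd = 0.3180 × 334 = 106.2 L/h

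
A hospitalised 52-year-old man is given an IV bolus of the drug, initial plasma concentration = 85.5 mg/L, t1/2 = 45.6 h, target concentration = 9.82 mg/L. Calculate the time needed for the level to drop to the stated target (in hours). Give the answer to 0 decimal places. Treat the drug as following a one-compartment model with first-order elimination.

k = ln2 / t½ = 0.693147 / 45.6 = 0.01520 h⁻¹
t = ln(C₀ / C) / k = ln(85.50 / 9.82) / 0.01520
  = ln(8.707) / 0.01520 = 2.164 / 0.01520 = 142.4 h

142 h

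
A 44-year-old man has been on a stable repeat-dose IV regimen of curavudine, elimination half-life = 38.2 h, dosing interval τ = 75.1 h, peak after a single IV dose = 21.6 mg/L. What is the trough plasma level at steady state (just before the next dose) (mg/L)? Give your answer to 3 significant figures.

7.43 mg/L

k = ln2 / t½ = 0.693147 / 38.2 = 0.01815 h⁻¹
e^(−kτ) = e^(−0.01815 × 75.1) = 0.2559
Accumulation ratio R = 1 / (1 − e^(−kτ)) = 1 / (1 − 0.2559) = 1.344
Steady-state trough = C₀ × R × e^(−kτ) = 21.6 × 1.344 × 0.2559 = 7.429 mg/L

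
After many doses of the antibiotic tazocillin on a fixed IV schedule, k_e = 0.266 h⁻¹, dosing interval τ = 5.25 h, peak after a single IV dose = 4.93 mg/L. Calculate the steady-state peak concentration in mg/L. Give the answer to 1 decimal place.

e^(−kτ) = e^(−0.2660 × 5.25) = 0.2475
Accumulation ratio R = 1 / (1 − e^(−kτ)) = 1 / (1 − 0.2475) = 1.329
Steady-state peak = C₀ × R = 4.93 × 1.329 = 6.552 mg/L

6.6 mg/L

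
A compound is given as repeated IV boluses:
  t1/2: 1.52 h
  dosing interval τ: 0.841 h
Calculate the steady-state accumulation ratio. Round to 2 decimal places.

k = ln2 / t½ = 0.693147 / 1.52 = 0.4560 h⁻¹
e^(−kτ) = e^(−0.4560 × 0.841) = 0.6815
Accumulation ratio R = 1 / (1 − e^(−kτ)) = 1 / (1 − 0.6815) = 3.140

3.14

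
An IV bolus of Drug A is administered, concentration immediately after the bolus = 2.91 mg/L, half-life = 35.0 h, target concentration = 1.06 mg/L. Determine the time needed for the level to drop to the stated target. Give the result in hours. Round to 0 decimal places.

k = ln2 / t½ = 0.693147 / 35.0 = 0.01980 h⁻¹
t = ln(C₀ / C) / k = ln(2.910 / 1.06) / 0.01980
  = ln(2.745) / 0.01980 = 1.010 / 0.01980 = 51.01 h

51 h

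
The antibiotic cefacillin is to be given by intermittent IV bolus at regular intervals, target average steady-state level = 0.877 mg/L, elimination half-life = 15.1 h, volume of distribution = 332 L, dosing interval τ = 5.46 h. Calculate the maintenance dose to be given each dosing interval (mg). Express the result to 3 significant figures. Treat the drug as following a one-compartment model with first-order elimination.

k = ln2 / t½ = 0.693147 / 15.1 = 0.04590 h⁻¹
CL = k × Vd = 0.04590 × 332 = 15.24 L/h
At steady state, Dose/τ = Css × CL.
Dose = Css × CL × τ = 0.877 × 15.24 × 5.46 = 72.98 mg

73.0 mg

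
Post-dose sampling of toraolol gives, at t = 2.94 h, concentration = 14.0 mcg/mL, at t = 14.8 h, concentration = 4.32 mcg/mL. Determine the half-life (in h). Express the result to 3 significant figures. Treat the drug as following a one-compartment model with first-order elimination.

k = ln(C₁/C₂) / (t₂ − t₁) = ln(14.0/4.32) / (14.8 − 2.94)
  = 1.176 / 11.86 = 0.09916 h⁻¹
t½ = ln2 / k = 0.693147 / 0.09916 = 6.990 h

6.99 h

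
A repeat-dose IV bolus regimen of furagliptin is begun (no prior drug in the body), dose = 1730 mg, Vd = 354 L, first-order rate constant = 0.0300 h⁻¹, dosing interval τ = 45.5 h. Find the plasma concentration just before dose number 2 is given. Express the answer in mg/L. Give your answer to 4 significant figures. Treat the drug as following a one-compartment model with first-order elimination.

1.248 mg/L

C₀ per dose = Dose / Vd = 1730 / 354 = 4.887 mg/L
Fraction remaining after one interval: r = e^(−kτ) = e^(−0.03000 × 45.5) = 0.2554
Before dose 2, 1 dose has been given (aged 1τ).
C_trough = C₀ × r = 4.887 × 0.2554 = 1.248 mg/L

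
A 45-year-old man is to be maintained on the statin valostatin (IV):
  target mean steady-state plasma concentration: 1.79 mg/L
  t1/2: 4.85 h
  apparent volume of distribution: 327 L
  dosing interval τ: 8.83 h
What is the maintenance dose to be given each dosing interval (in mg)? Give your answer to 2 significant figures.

740 mg

k = ln2 / t½ = 0.693147 / 4.85 = 0.1429 h⁻¹
CL = k × Vd = 0.1429 × 327 = 46.73 L/h
At steady state, Dose/τ = Css × CL.
Dose = Css × CL × τ = 1.79 × 46.73 × 8.83 = 738.6 mg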